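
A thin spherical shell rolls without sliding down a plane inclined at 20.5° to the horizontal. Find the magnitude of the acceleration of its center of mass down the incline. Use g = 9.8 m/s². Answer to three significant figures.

Here I = (2/3)MR², so the shape factor k = I/(MR²) = 2/3.
Newton's second law down the slope: Mg sinθ − f = Ma. The torque equation fR = Iα (with α = a/R) gives f = kMa.
Eliminating f: Mg sinθ = (1+k)Ma, so a = g sinθ/(1+k) = 9.8 × sin20.5° / 1.667 ≈ 2.06 m/s².

a ≈ 2.06 m/s²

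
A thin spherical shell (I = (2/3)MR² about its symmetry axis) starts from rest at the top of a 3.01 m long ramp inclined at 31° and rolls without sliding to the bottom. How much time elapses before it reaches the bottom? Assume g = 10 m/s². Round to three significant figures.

t ≈ 1.40 s

The moment of inertia is (2/3)MR², giving k ≡ I/(MR²) = 2/3.
Along the incline Mg sinθ − f = Ma, and torque about the center fR = Iα = kMR²(a/R) gives f = kMa.
Hence a = g sinθ/(1+k) = 10×sin31°/1.667 = 3.09 m/s².
Starting from rest, L = ½at², so t = √(2L/a) = √(2×3.01/3.09) ≈ 1.40 s.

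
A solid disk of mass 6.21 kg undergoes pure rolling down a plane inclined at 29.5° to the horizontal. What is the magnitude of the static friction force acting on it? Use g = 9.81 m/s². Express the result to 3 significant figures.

f ≈ 10.0 N

With I = (1/2)MR², the ratio k = I/(MR²) is 0.5.
Newton's second law down the slope: Mg sinθ − f = Ma. The torque equation fR = Iα (with α = a/R) gives f = kMa.
Combining, a = g sinθ/(1+k) and f = kMa = kMg sinθ/(1+k).
f = 0.5 × 6.21 × 9.81 × sin29.5° / 1.5 ≈ 10.0 N.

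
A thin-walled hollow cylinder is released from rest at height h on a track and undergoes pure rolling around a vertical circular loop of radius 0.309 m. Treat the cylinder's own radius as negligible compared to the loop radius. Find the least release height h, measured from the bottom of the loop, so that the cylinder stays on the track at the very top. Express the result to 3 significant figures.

h_min ≈ 0.927 m

The moment of inertia is MR², giving k ≡ I/(MR²) = 1.
At the top of the loop, the minimum-contact condition is Mg = Mv_top²/r, so v_top² = gr.
With ω = v/R, the kinetic energy at speed v is ½(1+k)Mv² = Mv².
Energy conservation from release (height h) to the top (height 2r): Mgh = Mg(2r) + M·gr.
Thus h_min = 2r + (1+k)r/2 = r(2 + 2/2) = 0.309 × 3 ≈ 0.927 m.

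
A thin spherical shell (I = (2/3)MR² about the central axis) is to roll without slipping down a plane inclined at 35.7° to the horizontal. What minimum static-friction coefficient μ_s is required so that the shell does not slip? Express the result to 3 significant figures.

The moment of inertia is (2/3)MR², giving k ≡ I/(MR²) = 2/3.
Translational: Mg sinθ − f = Ma. Rotational about the CM: fR = Iα = kMRa, so f = kMa.
These give a = g sinθ/(1+k) and the required friction f = kMg sinθ/(1+k).
With N = Mg cosθ, the no-slip condition f ≤ μN gives μ_min = f/N = k tanθ/(1+k).
μ_min = (2/3) × tan35.7° / 1.667 ≈ 0.287.

μ_min ≈ 0.287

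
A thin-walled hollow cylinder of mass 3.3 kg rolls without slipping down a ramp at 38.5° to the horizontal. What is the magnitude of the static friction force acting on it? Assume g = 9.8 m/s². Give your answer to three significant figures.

Here I = MR², so the shape factor k = I/(MR²) = 1.
Translational: Mg sinθ − f = Ma. Rotational about the CM: fR = Iα = kMRa, so f = kMa.
Combining, a = g sinθ/(1+k) and f = kMa = kMg sinθ/(1+k).
f = 1 × 3.3 × 9.8 × sin38.5° / 2 ≈ 10.1 N.

f ≈ 10.1 N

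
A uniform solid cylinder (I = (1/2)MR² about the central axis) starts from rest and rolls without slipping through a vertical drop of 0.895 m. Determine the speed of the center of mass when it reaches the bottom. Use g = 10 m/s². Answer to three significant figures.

The moment of inertia is (1/2)MR², giving k ≡ I/(MR²) = 0.5.
The rolling condition ω = v/R makes the rotational term ½I(v/R)² = ½kMv², so KE_total = ½(1+k)Mv² = (3/4)Mv².
Energy conservation: Mgh = (3/4)Mv², so v = √(2gh/(1+k)) = √(2 × 10 × 0.895 / 1.5) ≈ 3.45 m/s.

v ≈ 3.45 m/s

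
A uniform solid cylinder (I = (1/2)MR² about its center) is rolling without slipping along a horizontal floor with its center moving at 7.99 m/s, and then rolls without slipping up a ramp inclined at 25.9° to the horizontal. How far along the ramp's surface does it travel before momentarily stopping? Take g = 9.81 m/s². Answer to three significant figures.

For this body I = (1/2)MR², i.e. k = I/(MR²) = 0.5.
Rolling without slipping gives ω = v/R, so the total kinetic energy is ½Mv² + ½Iω² = ½(1+k)Mv² = (3/4)Mv².
Setting this equal to Mgh gives the vertical rise h = (1+k)v₀²/(2g) = 1.5×7.99²/(2×9.81) = 4.881 m.
Along the incline, d = h/sinθ = 4.881/sin25.9° ≈ 11.2 m.

d ≈ 11.2 m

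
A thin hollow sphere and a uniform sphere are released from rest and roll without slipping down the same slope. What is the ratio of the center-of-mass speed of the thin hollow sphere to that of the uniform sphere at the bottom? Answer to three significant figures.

Each satisfies Mgh = ½(1+k)Mv² with k = I/(MR²), so v ∝ 1/√(1+k).
For the thin hollow sphere k = 2/3; for the uniform sphere k = 0.4.
v₁/v₂ = √((1+k₂)/(1+k₁)) = √(1.4/1.667) ≈ 0.917.

v_ratio ≈ 0.917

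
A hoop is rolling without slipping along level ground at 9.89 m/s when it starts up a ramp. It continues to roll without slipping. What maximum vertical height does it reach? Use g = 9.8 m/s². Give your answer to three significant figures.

h ≈ 9.98 m

For this body I = MR², i.e. k = I/(MR²) = 1.
Rolling without slipping gives ω = v/R, so the total kinetic energy is ½Mv² + ½Iω² = ½(1+k)Mv² = Mv².
At the top the kinetic energy is zero, so Mv₀² = Mgh.
Thus h = (1+k)v₀²/(2g) = 2 × 9.89² / (2 × 9.8) ≈ 9.98 m.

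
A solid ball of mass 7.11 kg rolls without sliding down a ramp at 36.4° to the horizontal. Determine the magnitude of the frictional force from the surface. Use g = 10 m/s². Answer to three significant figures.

With I = (2/5)MR², the ratio k = I/(MR²) is 0.4.
Translational: Mg sinθ − f = Ma. Rotational about the CM: fR = Iα = kMRa, so f = kMa.
Combining, a = g sinθ/(1+k) and f = kMa = kMg sinθ/(1+k).
f = 0.4 × 7.11 × 10 × sin36.4° / 1.4 ≈ 12.1 N.

f ≈ 12.1 N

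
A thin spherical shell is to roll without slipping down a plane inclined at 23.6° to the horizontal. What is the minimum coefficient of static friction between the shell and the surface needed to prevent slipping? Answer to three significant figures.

Here I = (2/3)MR², so the shape factor k = I/(MR²) = 2/3.
Along the incline Mg sinθ − f = Ma, and torque about the center fR = Iα = kMR²(a/R) gives f = kMa.
These give a = g sinθ/(1+k) and the required friction f = kMg sinθ/(1+k).
The normal force is N = Mg cosθ, so μ_min = f/N = k tanθ/(1+k).
μ_min = (2/3) × tan23.6° / 1.667 ≈ 0.175.

μ_min ≈ 0.175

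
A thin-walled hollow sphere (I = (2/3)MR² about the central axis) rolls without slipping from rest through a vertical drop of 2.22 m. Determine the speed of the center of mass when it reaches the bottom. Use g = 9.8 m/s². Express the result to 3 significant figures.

Here I = (2/3)MR², so the shape factor k = I/(MR²) = 2/3.
The rolling condition ω = v/R makes the rotational term ½I(v/R)² = ½kMv², so KE_total = ½(1+k)Mv² = (5/6)Mv².
Setting Mgh = (5/6)Mv² gives v = √(2gh/(1+k)) = √(2·9.8·2.22/1.667) ≈ 5.11 m/s.

v ≈ 5.11 m/s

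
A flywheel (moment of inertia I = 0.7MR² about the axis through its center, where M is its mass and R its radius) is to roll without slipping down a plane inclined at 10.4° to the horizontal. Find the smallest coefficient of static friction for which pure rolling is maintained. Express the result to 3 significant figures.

μ_min ≈ 0.0756

For this body I = 0.7MR², i.e. k = I/(MR²) = 0.7.
Translational: Mg sinθ − f = Ma. Rotational about the CM: fR = Iα = kMRa, so f = kMa.
These give a = g sinθ/(1+k) and the required friction f = kMg sinθ/(1+k).
The normal force is N = Mg cosθ, so μ_min = f/N = k tanθ/(1+k).
μ_min = 0.7 × tan10.4° / 1.7 ≈ 0.0756.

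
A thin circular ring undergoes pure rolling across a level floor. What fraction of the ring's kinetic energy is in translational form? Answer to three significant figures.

The moment of inertia is MR², giving k ≡ I/(MR²) = 1.
Since ω = v/R, the translational part is ½Mv² and the rotational part is ½I(v/R)² = ½kMv²; the total is ½(1+k)Mv².
The translational fraction is therefore 1/(1+k) = 1/2 ≈ 0.500.

fraction ≈ 0.500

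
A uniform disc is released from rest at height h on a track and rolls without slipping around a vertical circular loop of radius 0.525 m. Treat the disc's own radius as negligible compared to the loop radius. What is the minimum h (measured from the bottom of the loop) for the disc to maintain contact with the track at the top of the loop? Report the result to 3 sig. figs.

Here I = (1/2)MR², so the shape factor k = I/(MR²) = 0.5.
At the top, contact is just lost when gravity alone supplies the centripetal force: Mg = Mv_top²/r, i.e. v_top² = gr.
With ω = v/R, the kinetic energy at speed v is ½(1+k)Mv² = (3/4)Mv².
Energy conservation from release (height h) to the top (height 2r): Mgh = Mg(2r) + (3/4)M·gr.
Thus h_min = 2r + (1+k)r/2 = r(2 + 1.5/2) = 0.525 × 2.75 ≈ 1.44 m.

h_min ≈ 1.44 m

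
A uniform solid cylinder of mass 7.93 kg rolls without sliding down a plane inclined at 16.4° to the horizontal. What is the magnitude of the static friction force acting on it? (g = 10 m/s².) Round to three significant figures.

For this body I = (1/2)MR², i.e. k = I/(MR²) = 0.5.
Along the incline Mg sinθ − f = Ma, and torque about the center fR = Iα = kMR²(a/R) gives f = kMa.
Combining, a = g sinθ/(1+k) and f = kMa = kMg sinθ/(1+k).
f = 0.5 × 7.93 × 10 × sin16.4° / 1.5 ≈ 7.46 N.

f ≈ 7.46 N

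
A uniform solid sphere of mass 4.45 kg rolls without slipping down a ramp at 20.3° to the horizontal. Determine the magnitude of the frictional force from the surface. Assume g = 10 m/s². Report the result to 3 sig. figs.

f ≈ 4.41 N

With I = (2/5)MR², the ratio k = I/(MR²) is 0.4.
Translational: Mg sinθ − f = Ma. Rotational about the CM: fR = Iα = kMRa, so f = kMa.
Combining, a = g sinθ/(1+k) and f = kMa = kMg sinθ/(1+k).
f = 0.4 × 4.45 × 10 × sin20.3° / 1.4 ≈ 4.41 N.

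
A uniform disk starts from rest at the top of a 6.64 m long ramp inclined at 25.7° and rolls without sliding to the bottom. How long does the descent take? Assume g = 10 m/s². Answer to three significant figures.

The moment of inertia is (1/2)MR², giving k ≡ I/(MR²) = 0.5.
Translational: Mg sinθ − f = Ma. Rotational about the CM: fR = Iα = kMRa, so f = kMa.
Hence a = g sinθ/(1+k) = 10×sin25.7°/1.5 = 2.891 m/s².
With constant a from rest, t = √(2L/a) = √(2·6.64/2.891) ≈ 2.14 s.

t ≈ 2.14 s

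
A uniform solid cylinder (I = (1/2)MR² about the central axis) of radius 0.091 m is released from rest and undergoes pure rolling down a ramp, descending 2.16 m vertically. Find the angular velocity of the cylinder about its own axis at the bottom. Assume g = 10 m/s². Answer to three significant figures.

ω ≈ 59.0 rad/s

With I = (1/2)MR², the ratio k = I/(MR²) is 0.5.
Pure rolling means v = ωR; then KE = ½Mv² + ½I(v/R)² = ½(1+k)Mv² = (3/4)Mv².
Energy conservation Mgh = ½(1+k)Mv² gives v = √(2gh/(1+k)) = √(2 × 10 × 2.16 / 1.5) = 5.367 m/s.
The angular speed follows from ω = v/R = 5.367/0.091 ≈ 59.0 rad/s.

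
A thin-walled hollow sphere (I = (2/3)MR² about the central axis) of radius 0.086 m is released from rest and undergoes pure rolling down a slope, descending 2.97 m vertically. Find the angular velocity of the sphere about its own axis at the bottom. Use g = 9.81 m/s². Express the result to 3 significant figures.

ω ≈ 68.8 rad/s

Here I = (2/3)MR², so the shape factor k = I/(MR²) = 2/3.
The rolling condition ω = v/R makes the rotational term ½I(v/R)² = ½kMv², so KE_total = ½(1+k)Mv² = (5/6)Mv².
Energy conservation Mgh = ½(1+k)Mv² gives v = √(2gh/(1+k)) = √(2 × 9.81 × 2.97 / 1.667) = 5.913 m/s.
The angular speed follows from ω = v/R = 5.913/0.086 ≈ 68.8 rad/s.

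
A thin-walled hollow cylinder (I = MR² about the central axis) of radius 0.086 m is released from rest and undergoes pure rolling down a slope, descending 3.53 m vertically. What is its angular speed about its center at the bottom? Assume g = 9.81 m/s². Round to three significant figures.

For this body I = MR², i.e. k = I/(MR²) = 1.
Since it rolls without slipping, ω = v/R and KE = ½Mv² + ½Iω² = ½(1+k)Mv² = Mv².
Energy conservation Mgh = ½(1+k)Mv² gives v = √(2gh/(1+k)) = √(2 × 9.81 × 3.53 / 2) = 5.885 m/s.
The angular speed follows from ω = v/R = 5.885/0.086 ≈ 68.4 rad/s.

ω ≈ 68.4 rad/s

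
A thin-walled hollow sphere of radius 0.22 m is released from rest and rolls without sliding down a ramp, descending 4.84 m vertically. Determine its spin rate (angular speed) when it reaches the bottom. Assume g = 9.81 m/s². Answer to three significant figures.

For this body I = (2/3)MR², i.e. k = I/(MR²) = 2/3.
Since it rolls without slipping, ω = v/R and KE = ½Mv² + ½Iω² = ½(1+k)Mv² = (5/6)Mv².
Energy conservation Mgh = ½(1+k)Mv² gives v = √(2gh/(1+k)) = √(2 × 9.81 × 4.84 / 1.667) = 7.548 m/s.
The angular speed follows from ω = v/R = 7.548/0.22 ≈ 34.3 rad/s.

ω ≈ 34.3 rad/s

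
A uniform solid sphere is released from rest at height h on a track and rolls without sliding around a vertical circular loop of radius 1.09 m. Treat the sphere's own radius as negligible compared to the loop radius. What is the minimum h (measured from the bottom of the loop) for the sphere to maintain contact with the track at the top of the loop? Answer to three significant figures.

Here I = (2/5)MR², so the shape factor k = I/(MR²) = 0.4.
At the top, contact is just lost when gravity alone supplies the centripetal force: Mg = Mv_top²/r, i.e. v_top² = gr.
With ω = v/R, the kinetic energy at speed v is ½(1+k)Mv² = (7/10)Mv².
Energy conservation from release (height h) to the top (height 2r): Mgh = Mg(2r) + (7/10)M·gr.
Thus h_min = 2r + (1+k)r/2 = r(2 + 1.4/2) = 1.09 × 2.7 ≈ 2.94 m.

h_min ≈ 2.94 m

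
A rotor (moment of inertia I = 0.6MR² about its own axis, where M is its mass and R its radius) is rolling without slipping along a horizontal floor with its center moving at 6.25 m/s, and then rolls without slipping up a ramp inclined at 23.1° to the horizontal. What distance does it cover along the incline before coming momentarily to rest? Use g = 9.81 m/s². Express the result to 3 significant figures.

d ≈ 8.12 m

The moment of inertia is 0.6MR², giving k ≡ I/(MR²) = 0.6.
The rolling condition ω = v/R makes the rotational term ½I(v/R)² = ½kMv², so KE_total = ½(1+k)Mv² = (4/5)Mv².
Setting this equal to Mgh gives the vertical rise h = (1+k)v₀²/(2g) = 1.6×6.25²/(2×9.81) = 3.186 m.
Along the incline, d = h/sinθ = 3.186/sin23.1° ≈ 8.12 m.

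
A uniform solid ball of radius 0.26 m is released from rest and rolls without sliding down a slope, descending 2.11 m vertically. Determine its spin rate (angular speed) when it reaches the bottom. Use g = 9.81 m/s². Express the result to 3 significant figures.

ω ≈ 20.9 rad/s

For this body I = (2/5)MR², i.e. k = I/(MR²) = 0.4.
Rolling without slipping gives ω = v/R, so the total kinetic energy is ½Mv² + ½Iω² = ½(1+k)Mv² = (7/10)Mv².
Energy conservation Mgh = ½(1+k)Mv² gives v = √(2gh/(1+k)) = √(2 × 9.81 × 2.11 / 1.4) = 5.438 m/s.
The angular speed follows from ω = v/R = 5.438/0.26 ≈ 20.9 rad/s.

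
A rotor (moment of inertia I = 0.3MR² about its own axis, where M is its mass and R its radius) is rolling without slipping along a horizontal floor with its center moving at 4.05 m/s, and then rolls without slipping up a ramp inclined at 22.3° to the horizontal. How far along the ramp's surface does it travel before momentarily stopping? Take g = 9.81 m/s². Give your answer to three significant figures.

d ≈ 2.86 m

For this body I = 0.3MR², i.e. k = I/(MR²) = 0.3.
Pure rolling means v = ωR; then KE = ½Mv² + ½I(v/R)² = ½(1+k)Mv² = (13/20)Mv².
Setting this equal to Mgh gives the vertical rise h = (1+k)v₀²/(2g) = 1.3×4.05²/(2×9.81) = 1.087 m.
The distance along the slope is d = h/sinθ = 1.087/sin22.3° ≈ 2.86 m.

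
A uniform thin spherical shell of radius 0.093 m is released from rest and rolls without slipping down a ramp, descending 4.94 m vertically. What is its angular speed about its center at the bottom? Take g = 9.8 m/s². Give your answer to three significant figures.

ω ≈ 82.0 rad/s

The moment of inertia is (2/3)MR², giving k ≡ I/(MR²) = 2/3.
The rolling condition ω = v/R makes the rotational term ½I(v/R)² = ½kMv², so KE_total = ½(1+k)Mv² = (5/6)Mv².
Energy conservation Mgh = ½(1+k)Mv² gives v = √(2gh/(1+k)) = √(2 × 9.8 × 4.94 / 1.667) = 7.622 m/s.
Then ω = v/R = 7.622 / 0.093 ≈ 82.0 rad/s.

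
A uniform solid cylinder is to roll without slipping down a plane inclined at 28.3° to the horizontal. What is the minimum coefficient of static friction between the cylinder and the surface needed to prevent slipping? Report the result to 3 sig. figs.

The moment of inertia is (1/2)MR², giving k ≡ I/(MR²) = 0.5.
Along the incline Mg sinθ − f = Ma, and torque about the center fR = Iα = kMR²(a/R) gives f = kMa.
These give a = g sinθ/(1+k) and the required friction f = kMg sinθ/(1+k).
With N = Mg cosθ, the no-slip condition f ≤ μN gives μ_min = f/N = k tanθ/(1+k).
μ_min = 0.5 × tan28.3° / 1.5 ≈ 0.179.

μ_min ≈ 0.179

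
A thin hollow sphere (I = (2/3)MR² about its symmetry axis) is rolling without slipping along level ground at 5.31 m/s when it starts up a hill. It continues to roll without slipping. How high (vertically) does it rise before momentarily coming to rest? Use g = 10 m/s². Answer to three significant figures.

For this body I = (2/3)MR², i.e. k = I/(MR²) = 2/3.
Since it rolls without slipping, ω = v/R and KE = ½Mv² + ½Iω² = ½(1+k)Mv² = (5/6)Mv².
At the top the kinetic energy is zero, so (5/6)Mv₀² = Mgh.
Thus h = (1+k)v₀²/(2g) = 1.667 × 5.31² / (2 × 10) ≈ 2.35 m.

h ≈ 2.35 m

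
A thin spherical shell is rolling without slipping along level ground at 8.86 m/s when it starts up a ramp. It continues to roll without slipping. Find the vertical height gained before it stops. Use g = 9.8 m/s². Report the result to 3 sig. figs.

Here I = (2/3)MR², so the shape factor k = I/(MR²) = 2/3.
Pure rolling means v = ωR; then KE = ½Mv² + ½I(v/R)² = ½(1+k)Mv² = (5/6)Mv².
All of this converts to potential energy at the highest point: (5/6)Mv₀² = Mgh.
Thus h = (1+k)v₀²/(2g) = 1.667 × 8.86² / (2 × 9.8) ≈ 6.68 m.

h ≈ 6.68 m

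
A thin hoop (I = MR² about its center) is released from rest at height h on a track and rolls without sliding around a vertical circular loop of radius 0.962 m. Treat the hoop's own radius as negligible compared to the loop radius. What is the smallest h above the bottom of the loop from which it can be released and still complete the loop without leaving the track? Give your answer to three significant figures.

Here I = MR², so the shape factor k = I/(MR²) = 1.
At the top of the loop, the minimum-contact condition is Mg = Mv_top²/r, so v_top² = gr.
With ω = v/R, the kinetic energy at speed v is ½(1+k)Mv² = Mv².
Energy conservation from release (height h) to the top (height 2r): Mgh = Mg(2r) + M·gr.
Thus h_min = 2r + (1+k)r/2 = r(2 + 2/2) = 0.962 × 3 ≈ 2.89 m.

h_min ≈ 2.89 m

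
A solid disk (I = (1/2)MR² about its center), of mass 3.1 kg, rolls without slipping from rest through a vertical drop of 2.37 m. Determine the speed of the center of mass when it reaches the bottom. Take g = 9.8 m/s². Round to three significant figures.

v ≈ 5.56 m/s

For this body I = (1/2)MR², i.e. k = I/(MR²) = 0.5.
Since it rolls without slipping, ω = v/R and KE = ½Mv² + ½Iω² = ½(1+k)Mv² = (3/4)Mv².
Setting Mgh = (3/4)Mv² gives v = √(2gh/(1+k)) = √(2·9.8·2.37/1.5) ≈ 5.56 m/s.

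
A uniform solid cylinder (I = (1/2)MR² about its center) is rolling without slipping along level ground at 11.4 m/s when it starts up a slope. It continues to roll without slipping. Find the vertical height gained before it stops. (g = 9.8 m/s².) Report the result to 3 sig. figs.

h ≈ 9.95 m

Here I = (1/2)MR², so the shape factor k = I/(MR²) = 0.5.
Since it rolls without slipping, ω = v/R and KE = ½Mv² + ½Iω² = ½(1+k)Mv² = (3/4)Mv².
At the top the kinetic energy is zero, so (3/4)Mv₀² = Mgh.
Thus h = (1+k)v₀²/(2g) = 1.5 × 11.4² / (2 × 9.8) ≈ 9.95 m.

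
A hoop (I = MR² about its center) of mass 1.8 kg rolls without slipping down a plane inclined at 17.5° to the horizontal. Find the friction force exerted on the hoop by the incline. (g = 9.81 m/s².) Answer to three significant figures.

f ≈ 2.65 N

With I = MR², the ratio k = I/(MR²) is 1.
Along the incline Mg sinθ − f = Ma, and torque about the center fR = Iα = kMR²(a/R) gives f = kMa.
Combining, a = g sinθ/(1+k) and f = kMa = kMg sinθ/(1+k).
f = 1 × 1.8 × 9.81 × sin17.5° / 2 ≈ 2.65 N.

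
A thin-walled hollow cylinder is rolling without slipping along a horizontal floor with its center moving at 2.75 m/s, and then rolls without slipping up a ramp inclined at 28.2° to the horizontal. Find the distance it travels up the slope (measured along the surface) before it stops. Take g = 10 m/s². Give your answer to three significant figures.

d ≈ 1.60 m

Here I = MR², so the shape factor k = I/(MR²) = 1.
Pure rolling means v = ωR; then KE = ½Mv² + ½I(v/R)² = ½(1+k)Mv² = Mv².
Setting this equal to Mgh gives the vertical rise h = (1+k)v₀²/(2g) = 2×2.75²/(2×10) = 0.7562 m.
Along the incline, d = h/sinθ = 0.7562/sin28.2° ≈ 1.60 m.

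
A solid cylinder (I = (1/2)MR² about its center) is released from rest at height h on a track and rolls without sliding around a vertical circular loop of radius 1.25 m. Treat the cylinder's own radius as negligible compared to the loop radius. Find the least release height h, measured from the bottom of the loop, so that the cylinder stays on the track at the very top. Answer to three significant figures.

With I = (1/2)MR², the ratio k = I/(MR²) is 0.5.
At the top, contact is just lost when gravity alone supplies the centripetal force: Mg = Mv_top²/r, i.e. v_top² = gr.
With ω = v/R, the kinetic energy at speed v is ½(1+k)Mv² = (3/4)Mv².
Energy conservation from release (height h) to the top (height 2r): Mgh = Mg(2r) + (3/4)M·gr.
Thus h_min = 2r + (1+k)r/2 = r(2 + 1.5/2) = 1.25 × 2.75 ≈ 3.44 m.

h_min ≈ 3.44 m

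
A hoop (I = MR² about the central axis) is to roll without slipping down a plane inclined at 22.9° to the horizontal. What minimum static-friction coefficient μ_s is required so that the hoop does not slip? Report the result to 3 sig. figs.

μ_min ≈ 0.211

Here I = MR², so the shape factor k = I/(MR²) = 1.
Newton's second law down the slope: Mg sinθ − f = Ma. The torque equation fR = Iα (with α = a/R) gives f = kMa.
These give a = g sinθ/(1+k) and the required friction f = kMg sinθ/(1+k).
The normal force is N = Mg cosθ, so μ_min = f/N = k tanθ/(1+k).
μ_min = 1 × tan22.9° / 2 ≈ 0.211.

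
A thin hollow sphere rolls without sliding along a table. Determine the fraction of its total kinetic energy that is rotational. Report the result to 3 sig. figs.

fraction ≈ 0.400

With I = (2/3)MR², the ratio k = I/(MR²) is 2/3.
With ω = v/R, KE_trans = ½Mv² and KE_rot = ½Iω² = ½kMv², so KE_total = ½(1+k)Mv².
The rotational fraction is therefore k/(1+k) = (2/3)/1.667 ≈ 0.400.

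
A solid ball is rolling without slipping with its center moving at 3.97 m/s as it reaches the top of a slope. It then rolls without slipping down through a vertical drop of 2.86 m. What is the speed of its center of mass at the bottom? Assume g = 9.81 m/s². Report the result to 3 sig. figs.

For this body I = (2/5)MR², i.e. k = I/(MR²) = 0.4.
Pure rolling means v = ωR; then KE = ½Mv² + ½I(v/R)² = ½(1+k)Mv² = (7/10)Mv².
Conserving energy between top and bottom: (7/10)Mv² = (7/10)Mv₀² + Mgh, hence v² = v₀² + 2gh/(1+k).
v = √(3.97² + 2×9.81×2.86/1.4) = √55.84 ≈ 7.47 m/s.

v ≈ 7.47 m/s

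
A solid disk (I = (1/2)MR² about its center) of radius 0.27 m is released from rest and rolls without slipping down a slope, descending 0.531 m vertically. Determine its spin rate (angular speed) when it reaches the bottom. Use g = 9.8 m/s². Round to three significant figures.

The moment of inertia is (1/2)MR², giving k ≡ I/(MR²) = 0.5.
Rolling without slipping gives ω = v/R, so the total kinetic energy is ½Mv² + ½Iω² = ½(1+k)Mv² = (3/4)Mv².
Energy conservation Mgh = ½(1+k)Mv² gives v = √(2gh/(1+k)) = √(2 × 9.8 × 0.531 / 1.5) = 2.634 m/s.
Then ω = v/R = 2.634 / 0.27 ≈ 9.76 rad/s.

ω ≈ 9.76 rad/s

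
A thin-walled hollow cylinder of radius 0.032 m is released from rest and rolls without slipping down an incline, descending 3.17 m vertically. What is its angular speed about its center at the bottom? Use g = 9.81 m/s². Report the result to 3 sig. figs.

With I = MR², the ratio k = I/(MR²) is 1.
The rolling condition ω = v/R makes the rotational term ½I(v/R)² = ½kMv², so KE_total = ½(1+k)Mv² = Mv².
Energy conservation Mgh = ½(1+k)Mv² gives v = √(2gh/(1+k)) = √(2 × 9.81 × 3.17 / 2) = 5.577 m/s.
The angular speed follows from ω = v/R = 5.577/0.032 ≈ 174 rad/s.

ω ≈ 174 rad/s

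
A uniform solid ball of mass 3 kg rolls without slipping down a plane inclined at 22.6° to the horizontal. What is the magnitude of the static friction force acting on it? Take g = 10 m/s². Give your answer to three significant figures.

Here I = (2/5)MR², so the shape factor k = I/(MR²) = 0.4.
Translational: Mg sinθ − f = Ma. Rotational about the CM: fR = Iα = kMRa, so f = kMa.
Combining, a = g sinθ/(1+k) and f = kMa = kMg sinθ/(1+k).
f = 0.4 × 3 × 10 × sin22.6° / 1.4 ≈ 3.29 N.

f ≈ 3.29 N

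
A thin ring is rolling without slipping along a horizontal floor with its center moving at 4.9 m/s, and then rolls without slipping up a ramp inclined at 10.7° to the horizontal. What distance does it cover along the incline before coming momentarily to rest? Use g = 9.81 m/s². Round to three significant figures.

d ≈ 13.2 m

With I = MR², the ratio k = I/(MR²) is 1.
Since it rolls without slipping, ω = v/R and KE = ½Mv² + ½Iω² = ½(1+k)Mv² = Mv².
Setting this equal to Mgh gives the vertical rise h = (1+k)v₀²/(2g) = 2×4.9²/(2×9.81) = 2.448 m.
Along the incline, d = h/sinθ = 2.448/sin10.7° ≈ 13.2 m.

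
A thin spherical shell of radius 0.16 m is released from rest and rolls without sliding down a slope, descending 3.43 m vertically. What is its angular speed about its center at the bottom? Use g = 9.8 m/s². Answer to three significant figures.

For this body I = (2/3)MR², i.e. k = I/(MR²) = 2/3.
The rolling condition ω = v/R makes the rotational term ½I(v/R)² = ½kMv², so KE_total = ½(1+k)Mv² = (5/6)Mv².
Energy conservation Mgh = ½(1+k)Mv² gives v = √(2gh/(1+k)) = √(2 × 9.8 × 3.43 / 1.667) = 6.351 m/s.
Then ω = v/R = 6.351 / 0.16 ≈ 39.7 rad/s.

ω ≈ 39.7 rad/s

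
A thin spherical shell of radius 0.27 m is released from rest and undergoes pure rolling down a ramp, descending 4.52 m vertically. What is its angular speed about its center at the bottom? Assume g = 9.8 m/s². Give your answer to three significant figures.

ω ≈ 27.0 rad/s

Here I = (2/3)MR², so the shape factor k = I/(MR²) = 2/3.
Rolling without slipping gives ω = v/R, so the total kinetic energy is ½Mv² + ½Iω² = ½(1+k)Mv² = (5/6)Mv².
Energy conservation Mgh = ½(1+k)Mv² gives v = √(2gh/(1+k)) = √(2 × 9.8 × 4.52 / 1.667) = 7.291 m/s.
Then ω = v/R = 7.291 / 0.27 ≈ 27.0 rad/s.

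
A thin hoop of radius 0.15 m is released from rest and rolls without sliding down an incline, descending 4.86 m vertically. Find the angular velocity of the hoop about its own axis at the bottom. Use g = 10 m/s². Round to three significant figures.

For this body I = MR², i.e. k = I/(MR²) = 1.
Since it rolls without slipping, ω = v/R and KE = ½Mv² + ½Iω² = ½(1+k)Mv² = Mv².
Energy conservation Mgh = ½(1+k)Mv² gives v = √(2gh/(1+k)) = √(2 × 10 × 4.86 / 2) = 6.971 m/s.
The angular speed follows from ω = v/R = 6.971/0.15 ≈ 46.5 rad/s.

ω ≈ 46.5 rad/s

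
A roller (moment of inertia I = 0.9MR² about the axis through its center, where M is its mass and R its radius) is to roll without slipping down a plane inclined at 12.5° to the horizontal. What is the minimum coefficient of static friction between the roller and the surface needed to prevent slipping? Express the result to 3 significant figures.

μ_min ≈ 0.105

For this body I = 0.9MR², i.e. k = I/(MR²) = 0.9.
Newton's second law down the slope: Mg sinθ − f = Ma. The torque equation fR = Iα (with α = a/R) gives f = kMa.
These give a = g sinθ/(1+k) and the required friction f = kMg sinθ/(1+k).
With N = Mg cosθ, the no-slip condition f ≤ μN gives μ_min = f/N = k tanθ/(1+k).
μ_min = 0.9 × tan12.5° / 1.9 ≈ 0.105.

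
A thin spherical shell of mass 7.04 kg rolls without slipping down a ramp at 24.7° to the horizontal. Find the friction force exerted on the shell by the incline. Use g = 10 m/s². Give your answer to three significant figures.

The moment of inertia is (2/3)MR², giving k ≡ I/(MR²) = 2/3.
Newton's second law down the slope: Mg sinθ − f = Ma. The torque equation fR = Iα (with α = a/R) gives f = kMa.
Combining, a = g sinθ/(1+k) and f = kMa = kMg sinθ/(1+k).
f = (2/3) × 7.04 × 10 × sin24.7° / 1.667 ≈ 11.8 N.

f ≈ 11.8 N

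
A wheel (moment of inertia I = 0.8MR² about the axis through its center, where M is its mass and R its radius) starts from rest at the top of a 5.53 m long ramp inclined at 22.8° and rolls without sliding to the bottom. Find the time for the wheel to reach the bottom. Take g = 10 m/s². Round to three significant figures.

t ≈ 2.27 s

The moment of inertia is 0.8MR², giving k ≡ I/(MR²) = 0.8.
Along the incline Mg sinθ − f = Ma, and torque about the center fR = Iα = kMR²(a/R) gives f = kMa.
Hence a = g sinθ/(1+k) = 10×sin22.8°/1.8 = 2.153 m/s².
With constant a from rest, t = √(2L/a) = √(2·5.53/2.153) ≈ 2.27 s.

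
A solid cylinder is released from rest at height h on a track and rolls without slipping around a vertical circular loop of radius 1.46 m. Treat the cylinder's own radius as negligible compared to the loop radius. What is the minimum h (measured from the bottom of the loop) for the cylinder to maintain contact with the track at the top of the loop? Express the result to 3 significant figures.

The moment of inertia is (1/2)MR², giving k ≡ I/(MR²) = 0.5.
At the top, contact is just lost when gravity alone supplies the centripetal force: Mg = Mv_top²/r, i.e. v_top² = gr.
With ω = v/R, the kinetic energy at speed v is ½(1+k)Mv² = (3/4)Mv².
Energy conservation from release (height h) to the top (height 2r): Mgh = Mg(2r) + (3/4)M·gr.
Thus h_min = 2r + (1+k)r/2 = r(2 + 1.5/2) = 1.46 × 2.75 ≈ 4.02 m.

h_min ≈ 4.02 m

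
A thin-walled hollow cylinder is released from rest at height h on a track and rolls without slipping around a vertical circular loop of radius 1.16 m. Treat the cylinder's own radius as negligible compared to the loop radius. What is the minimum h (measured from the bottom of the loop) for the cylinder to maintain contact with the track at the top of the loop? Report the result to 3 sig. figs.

h_min ≈ 3.48 m

For this body I = MR², i.e. k = I/(MR²) = 1.
At the top, contact is just lost when gravity alone supplies the centripetal force: Mg = Mv_top²/r, i.e. v_top² = gr.
With ω = v/R, the kinetic energy at speed v is ½(1+k)Mv² = Mv².
Energy conservation from release (height h) to the top (height 2r): Mgh = Mg(2r) + M·gr.
Thus h_min = 2r + (1+k)r/2 = r(2 + 2/2) = 1.16 × 3 ≈ 3.48 m.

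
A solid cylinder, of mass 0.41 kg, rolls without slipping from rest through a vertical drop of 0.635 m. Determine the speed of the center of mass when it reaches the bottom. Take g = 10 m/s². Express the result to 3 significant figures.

The moment of inertia is (1/2)MR², giving k ≡ I/(MR²) = 0.5.
Rolling without slipping gives ω = v/R, so the total kinetic energy is ½Mv² + ½Iω² = ½(1+k)Mv² = (3/4)Mv².
Setting Mgh = (3/4)Mv² gives v = √(2gh/(1+k)) = √(2·10·0.635/1.5) ≈ 2.91 m/s.

v ≈ 2.91 m/s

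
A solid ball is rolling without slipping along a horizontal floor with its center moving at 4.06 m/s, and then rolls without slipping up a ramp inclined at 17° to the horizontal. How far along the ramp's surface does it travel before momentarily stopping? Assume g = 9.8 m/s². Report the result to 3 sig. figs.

The moment of inertia is (2/5)MR², giving k ≡ I/(MR²) = 0.4.
Since it rolls without slipping, ω = v/R and KE = ½Mv² + ½Iω² = ½(1+k)Mv² = (7/10)Mv².
Setting this equal to Mgh gives the vertical rise h = (1+k)v₀²/(2g) = 1.4×4.06²/(2×9.8) = 1.177 m.
Along the incline, d = h/sinθ = 1.177/sin17° ≈ 4.03 m.

d ≈ 4.03 m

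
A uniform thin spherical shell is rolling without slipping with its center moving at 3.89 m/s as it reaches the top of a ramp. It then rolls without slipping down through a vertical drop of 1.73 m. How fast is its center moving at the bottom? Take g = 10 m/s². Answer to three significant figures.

v ≈ 5.99 m/s

With I = (2/3)MR², the ratio k = I/(MR²) is 2/3.
Rolling without slipping gives ω = v/R, so the total kinetic energy is ½Mv² + ½Iω² = ½(1+k)Mv² = (5/6)Mv².
Conserving energy between top and bottom: (5/6)Mv² = (5/6)Mv₀² + Mgh, hence v² = v₀² + 2gh/(1+k).
v = √(3.89² + 2×10×1.73/1.667) = √35.89 ≈ 5.99 m/s.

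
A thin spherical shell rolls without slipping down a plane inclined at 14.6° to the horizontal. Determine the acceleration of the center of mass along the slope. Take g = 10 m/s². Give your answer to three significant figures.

a ≈ 1.51 m/s²

For this body I = (2/3)MR², i.e. k = I/(MR²) = 2/3.
Translational: Mg sinθ − f = Ma. Rotational about the CM: fR = Iα = kMRa, so f = kMa.
Eliminating f: Mg sinθ = (1+k)Ma, so a = g sinθ/(1+k) = 10 × sin14.6° / 1.667 ≈ 1.51 m/s².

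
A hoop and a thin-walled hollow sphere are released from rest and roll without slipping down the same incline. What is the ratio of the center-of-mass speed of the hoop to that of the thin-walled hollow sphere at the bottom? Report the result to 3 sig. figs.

v_ratio ≈ 0.913

Each satisfies Mgh = ½(1+k)Mv² with k = I/(MR²), so v ∝ 1/√(1+k).
For the hoop k = 1; for the thin-walled hollow sphere k = 2/3.
v₁/v₂ = √((1+k₂)/(1+k₁)) = √(1.667/2) ≈ 0.913.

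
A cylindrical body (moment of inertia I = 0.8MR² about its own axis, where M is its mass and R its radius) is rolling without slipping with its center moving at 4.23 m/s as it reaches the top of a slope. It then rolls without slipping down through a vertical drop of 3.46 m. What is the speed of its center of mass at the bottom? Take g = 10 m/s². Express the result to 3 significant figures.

For this body I = 0.8MR², i.e. k = I/(MR²) = 0.8.
Pure rolling means v = ωR; then KE = ½Mv² + ½I(v/R)² = ½(1+k)Mv² = (9/10)Mv².
Energy conservation: (9/10)Mv₀² + Mgh = (9/10)Mv², so v² = v₀² + 2gh/(1+k).
v = √(4.23² + 2×10×3.46/1.8) = √56.34 ≈ 7.51 m/s.

v ≈ 7.51 m/s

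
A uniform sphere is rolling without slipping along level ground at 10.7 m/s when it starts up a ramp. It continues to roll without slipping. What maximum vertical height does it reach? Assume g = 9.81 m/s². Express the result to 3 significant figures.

h ≈ 8.17 m

For this body I = (2/5)MR², i.e. k = I/(MR²) = 0.4.
Rolling without slipping gives ω = v/R, so the total kinetic energy is ½Mv² + ½Iω² = ½(1+k)Mv² = (7/10)Mv².
At the top the kinetic energy is zero, so (7/10)Mv₀² = Mgh.
Thus h = (1+k)v₀²/(2g) = 1.4 × 10.7² / (2 × 9.81) ≈ 8.17 m.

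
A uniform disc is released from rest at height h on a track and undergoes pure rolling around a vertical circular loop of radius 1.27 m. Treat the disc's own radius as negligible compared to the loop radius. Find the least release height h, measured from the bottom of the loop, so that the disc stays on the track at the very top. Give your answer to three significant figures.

For this body I = (1/2)MR², i.e. k = I/(MR²) = 0.5.
At the top of the loop, the minimum-contact condition is Mg = Mv_top²/r, so v_top² = gr.
With ω = v/R, the kinetic energy at speed v is ½(1+k)Mv² = (3/4)Mv².
Energy conservation from release (height h) to the top (height 2r): Mgh = Mg(2r) + (3/4)M·gr.
Thus h_min = 2r + (1+k)r/2 = r(2 + 1.5/2) = 1.27 × 2.75 ≈ 3.49 m.

h_min ≈ 3.49 m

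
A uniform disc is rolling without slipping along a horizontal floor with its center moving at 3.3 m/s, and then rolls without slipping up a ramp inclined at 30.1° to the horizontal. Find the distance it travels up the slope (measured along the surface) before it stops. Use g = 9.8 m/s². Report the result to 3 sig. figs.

d ≈ 1.66 m

The moment of inertia is (1/2)MR², giving k ≡ I/(MR²) = 0.5.
Pure rolling means v = ωR; then KE = ½Mv² + ½I(v/R)² = ½(1+k)Mv² = (3/4)Mv².
Setting this equal to Mgh gives the vertical rise h = (1+k)v₀²/(2g) = 1.5×3.3²/(2×9.8) = 0.8334 m.
Along the incline, d = h/sinθ = 0.8334/sin30.1° ≈ 1.66 m.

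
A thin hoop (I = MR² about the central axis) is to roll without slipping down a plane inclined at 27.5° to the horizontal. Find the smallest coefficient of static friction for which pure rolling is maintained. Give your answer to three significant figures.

μ_min ≈ 0.260

Here I = MR², so the shape factor k = I/(MR²) = 1.
Along the incline Mg sinθ − f = Ma, and torque about the center fR = Iα = kMR²(a/R) gives f = kMa.
These give a = g sinθ/(1+k) and the required friction f = kMg sinθ/(1+k).
The normal force is N = Mg cosθ, so μ_min = f/N = k tanθ/(1+k).
μ_min = 1 × tan27.5° / 2 ≈ 0.260.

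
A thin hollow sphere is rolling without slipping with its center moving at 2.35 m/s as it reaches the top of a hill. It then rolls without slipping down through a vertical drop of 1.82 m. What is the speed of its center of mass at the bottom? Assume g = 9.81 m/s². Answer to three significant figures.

v ≈ 5.19 m/s

For this body I = (2/3)MR², i.e. k = I/(MR²) = 2/3.
Since it rolls without slipping, ω = v/R and KE = ½Mv² + ½Iω² = ½(1+k)Mv² = (5/6)Mv².
Conserving energy between top and bottom: (5/6)Mv² = (5/6)Mv₀² + Mgh, hence v² = v₀² + 2gh/(1+k).
v = √(2.35² + 2×9.81×1.82/1.667) = √26.95 ≈ 5.19 m/s.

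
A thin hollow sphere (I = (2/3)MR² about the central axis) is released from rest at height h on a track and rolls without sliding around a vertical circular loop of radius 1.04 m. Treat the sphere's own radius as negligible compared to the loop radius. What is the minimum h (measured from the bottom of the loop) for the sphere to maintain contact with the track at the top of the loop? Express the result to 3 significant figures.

h_min ≈ 2.95 m

With I = (2/3)MR², the ratio k = I/(MR²) is 2/3.
At the top of the loop, the minimum-contact condition is Mg = Mv_top²/r, so v_top² = gr.
With ω = v/R, the kinetic energy at speed v is ½(1+k)Mv² = (5/6)Mv².
Energy conservation from release (height h) to the top (height 2r): Mgh = Mg(2r) + (5/6)M·gr.
Thus h_min = 2r + (1+k)r/2 = r(2 + 1.667/2) = 1.04 × 2.833 ≈ 2.95 m.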